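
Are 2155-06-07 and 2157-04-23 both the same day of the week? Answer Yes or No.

Yes

From Jun 7, 2155 to Apr 23, 2157 is 686 days.
686 mod 7 = 0, so they are the same weekday.
(Jun 7, 2155 is a Saturday; Apr 23, 2157 is a Saturday.)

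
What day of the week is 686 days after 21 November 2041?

First find the weekday of Nov 21, 2041. Doomsday rule: the anchor day for the 2000s is Tuesday. For year 41: 41÷12 = 3 r 5, and 5÷4 = 1, so 3+5+1 = 9.
Tuesday + 9 ≡ Thursday — that's 2041's doomsday.
In November the doomsday date is Nov 7.
Nov 21 is 14 days after Nov 7; 14 mod 7 = 0, so Thursday + 0 = Thursday.
686 mod 7 = 0, so 686 days after a Thursday is Thursday + 0 = Thursday.

Thursday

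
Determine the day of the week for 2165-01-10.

Doomsday rule: the anchor day for the 2100s is Sunday. For year 65: 65÷12 = 5 r 5, and 5÷4 = 1, so 5+5+1 = 11.
Sunday + 11 ≡ Thursday — that's 2165's doomsday.
In January the doomsday date is Jan 3 (2165 is not a leap year).
Jan 10 is 7 days after Jan 3; 7 mod 7 = 0, so Thursday + 0 = Thursday.

Thursday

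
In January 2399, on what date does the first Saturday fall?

January 2, 2399

January 1, 2399 is a Friday.
The first Saturday is therefore January 2 (1 days later).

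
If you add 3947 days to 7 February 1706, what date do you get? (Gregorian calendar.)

+365 (one year) → Feb 7, 1707 (3582 left).
+365 (one year) → Feb 7, 1708 (3217 left).
+366 (one year; includes Feb 29, 1708) → Feb 7, 1709 (2851 left).
+365 (one year) → Feb 7, 1710 (2486 left).
+365 (one year) → Feb 7, 1711 (2121 left).
+365 (one year) → Feb 7, 1712 (1756 left).
+366 (one year; includes Feb 29, 1712) → Feb 7, 1713 (1390 left).
+365 (one year) → Feb 7, 1714 (1025 left).
+365 (one year) → Feb 7, 1715 (660 left).
+365 (one year) → Feb 7, 1716 (295 left).
Feb has 29 days: +23 → Mar 1, 1716 (272 left).
Mar has 31 days: +31 → Apr 1, 1716 (241 left).
Apr has 30 days: +30 → May 1, 1716 (211 left).
May has 31 days: +31 → Jun 1, 1716 (180 left).
Jun has 30 days: +30 → Jul 1, 1716 (150 left).
Jul has 31 days: +31 → Aug 1, 1716 (119 left).
Aug has 31 days: +31 → Sep 1, 1716 (88 left).
Sep has 30 days: +30 → Oct 1, 1716 (58 left).
Oct has 31 days: +31 → Nov 1, 1716 (27 left).
+27 → Nov 28, 1716.

November 28, 1716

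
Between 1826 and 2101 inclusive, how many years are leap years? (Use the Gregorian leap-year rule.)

Multiples of 4 in [1826,2101]: 69.
Of those, multiples of 100: 3 (not leap unless ÷400).
Multiples of 400: 1.
Leap years = 69 − 3 + 1 = 67.

67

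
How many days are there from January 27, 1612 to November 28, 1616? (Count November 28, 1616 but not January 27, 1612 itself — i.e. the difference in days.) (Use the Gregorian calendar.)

1767

Jan 27, 1612 → Jan 27, 1613: 366 days (Feb 29, 1612 is in that span).
Jan 27, 1613 → Jan 27, 1614: 365 days.
Jan 27, 1614 → Jan 27, 1615: 365 days.
Jan 27, 1615 → Jan 27, 1616: 365 days.
Jan 27, 1616 → Feb 27, 1616: 31 days (January has 31).
Feb 27, 1616 → Mar 27, 1616: 29 days (February has 29).
Mar 27, 1616 → Apr 27, 1616: 31 days (March has 31).
Apr 27, 1616 → May 27, 1616: 30 days (April has 30).
May 27, 1616 → Jun 27, 1616: 31 days (May has 31).
Jun 27, 1616 → Jul 27, 1616: 30 days (June has 30).
Jul 27, 1616 → Aug 27, 1616: 31 days (July has 31).
Aug 27, 1616 → Sep 27, 1616: 31 days (August has 31).
Sep 27, 1616 → Oct 27, 1616: 30 days (September has 30).
Oct 27, 1616 → Nov 27, 1616: 31 days (October has 31).
Nov 27, 1616 → Nov 28, 1616: 1 days.
Total: 1767 days.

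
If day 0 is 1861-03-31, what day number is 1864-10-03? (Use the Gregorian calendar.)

Mar 31, 1861 → Mar 31, 1862: 365 days.
Mar 31, 1862 → Mar 31, 1863: 365 days.
Mar 31, 1863 → Mar 31, 1864: 366 days (Feb 29, 1864 is in that span).
Mar 31, 1864 → Apr 30, 1864: 30 days (March has 31).
Apr 30, 1864 → May 30, 1864: 30 days (April has 30).
May 30, 1864 → Jun 30, 1864: 31 days (May has 31).
Jun 30, 1864 → Jul 30, 1864: 30 days (June has 30).
Jul 30, 1864 → Aug 30, 1864: 31 days (July has 31).
Aug 30, 1864 → Sep 30, 1864: 31 days (August has 31).
Sep 30, 1864 → Oct 3, 1864: 3 days.
Total: 1282 days.

1282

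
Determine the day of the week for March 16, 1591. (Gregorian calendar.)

Saturday

Doomsday rule: the anchor day for the 1500s is Wednesday. For year 91: 91÷12 = 7 r 7, and 7÷4 = 1, so 7+7+1 = 15.
Wednesday + 15 ≡ Thursday — that's 1591's doomsday.
In March the doomsday date is Mar 14.
Mar 16 is 2 days after Mar 14; 2 mod 7 = 2, so Thursday + 2 = Saturday.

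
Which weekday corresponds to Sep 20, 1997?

Saturday

January 1, 1997 is a Wednesday.
Jan 1, 1997 → Feb 1, 1997: 31 days (January has 31).
Feb 1, 1997 → Mar 1, 1997: 28 days (February has 28).
Mar 1, 1997 → Apr 1, 1997: 31 days (March has 31).
Apr 1, 1997 → May 1, 1997: 30 days (April has 30).
May 1, 1997 → Jun 1, 1997: 31 days (May has 31).
Jun 1, 1997 → Jul 1, 1997: 30 days (June has 30).
Jul 1, 1997 → Aug 1, 1997: 31 days (July has 31).
Aug 1, 1997 → Sep 1, 1997: 31 days (August has 31).
Sep 1, 1997 → Sep 20, 1997: 19 days.
Total: 262 days.
262 mod 7 = 3, so Wednesday + 3 = Saturday.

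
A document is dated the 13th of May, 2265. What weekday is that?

Saturday

Doomsday rule: the anchor day for the 2200s is Friday. For year 65: 65÷12 = 5 r 5, and 5÷4 = 1, so 5+5+1 = 11.
Friday + 11 ≡ Tuesday — that's 2265's doomsday.
In May the doomsday date is May 9.
May 13 is 4 days after May 9; 4 mod 7 = 4, so Tuesday + 4 = Saturday.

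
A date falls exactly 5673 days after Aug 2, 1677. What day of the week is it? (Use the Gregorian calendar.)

Thursday

First find the weekday of Aug 2, 1677. Doomsday rule: the anchor day for the 1600s is Tuesday. For year 77: 77÷12 = 6 r 5, and 5÷4 = 1, so 6+5+1 = 12.
Tuesday + 12 ≡ Sunday — that's 1677's doomsday.
In August the doomsday date is Aug 8.
Aug 2 is 6 days before Aug 8; 6 mod 7 = 6, so Sunday − 6 = Monday.
5673 mod 7 = 3, so 5673 days after a Monday is Monday + 3 = Thursday.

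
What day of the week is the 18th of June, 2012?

January 1, 2012 is a Sunday.
Jan 1, 2012 → Feb 1, 2012: 31 days (January has 31).
Feb 1, 2012 → Mar 1, 2012: 29 days (February has 29).
Mar 1, 2012 → Apr 1, 2012: 31 days (March has 31).
Apr 1, 2012 → May 1, 2012: 30 days (April has 30).
May 1, 2012 → Jun 1, 2012: 31 days (May has 31).
Jun 1, 2012 → Jun 18, 2012: 17 days.
Total: 169 days.
169 mod 7 = 1, so Sunday + 1 = Monday.

Monday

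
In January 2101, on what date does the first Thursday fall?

January 1, 2101 is a Saturday.
The first Thursday is therefore January 6 (5 days later).

January 6, 2101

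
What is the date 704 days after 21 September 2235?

August 25, 2237

+366 (one year; includes Feb 29, 2236) → Sep 21, 2236 (338 left).
Sep has 30 days: +10 → Oct 1, 2236 (328 left).
Oct has 31 days: +31 → Nov 1, 2236 (297 left).
Nov has 30 days: +30 → Dec 1, 2236 (267 left).
Dec has 31 days: +31 → Jan 1, 2237 (236 left).
Jan has 31 days: +31 → Feb 1, 2237 (205 left).
Feb has 28 days: +28 → Mar 1, 2237 (177 left).
Mar has 31 days: +31 → Apr 1, 2237 (146 left).
Apr has 30 days: +30 → May 1, 2237 (116 left).
May has 31 days: +31 → Jun 1, 2237 (85 left).
Jun has 30 days: +30 → Jul 1, 2237 (55 left).
Jul has 31 days: +31 → Aug 1, 2237 (24 left).
+24 → Aug 25, 2237.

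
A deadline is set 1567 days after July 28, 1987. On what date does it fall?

November 11, 1991

+366 (one year; includes Feb 29, 1988) → Jul 28, 1988 (1201 left).
+365 (one year) → Jul 28, 1989 (836 left).
+365 (one year) → Jul 28, 1990 (471 left).
+365 (one year) → Jul 28, 1991 (106 left).
Jul has 31 days: +4 → Aug 1, 1991 (102 left).
Aug has 31 days: +31 → Sep 1, 1991 (71 left).
Sep has 30 days: +30 → Oct 1, 1991 (41 left).
Oct has 31 days: +31 → Nov 1, 1991 (10 left).
+10 → Nov 11, 1991.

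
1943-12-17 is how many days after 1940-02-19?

1397

Feb 19, 1940 → Feb 19, 1941: 366 days (Feb 29, 1940 is in that span).
Feb 19, 1941 → Feb 19, 1942: 365 days.
Feb 19, 1942 → Feb 19, 1943: 365 days.
Feb 19, 1943 → Mar 19, 1943: 28 days (February has 28).
Mar 19, 1943 → Apr 19, 1943: 31 days (March has 31).
Apr 19, 1943 → May 19, 1943: 30 days (April has 30).
May 19, 1943 → Jun 19, 1943: 31 days (May has 31).
Jun 19, 1943 → Jul 19, 1943: 30 days (June has 30).
Jul 19, 1943 → Aug 19, 1943: 31 days (July has 31).
Aug 19, 1943 → Sep 19, 1943: 31 days (August has 31).
Sep 19, 1943 → Oct 19, 1943: 30 days (September has 30).
Oct 19, 1943 → Nov 19, 1943: 31 days (October has 31).
Nov 19, 1943 → Dec 17, 1943: 28 days.
Total: 1397 days.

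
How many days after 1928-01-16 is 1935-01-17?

Jan 16, 1928 → Jan 16, 1929: 366 days (Feb 29, 1928 is in that span).
Jan 16, 1929 → Jan 16, 1930: 365 days.
Jan 16, 1930 → Jan 16, 1931: 365 days.
Jan 16, 1931 → Jan 16, 1932: 365 days.
Jan 16, 1932 → Jan 16, 1933: 366 days (Feb 29, 1932 is in that span).
Jan 16, 1933 → Jan 16, 1934: 365 days.
Jan 16, 1934 → Feb 16, 1934: 31 days (January has 31).
Feb 16, 1934 → Mar 16, 1934: 28 days (February has 28).
Mar 16, 1934 → Apr 16, 1934: 31 days (March has 31).
Apr 16, 1934 → May 16, 1934: 30 days (April has 30).
May 16, 1934 → Jun 16, 1934: 31 days (May has 31).
Jun 16, 1934 → Jul 16, 1934: 30 days (June has 30).
Jul 16, 1934 → Aug 16, 1934: 31 days (July has 31).
Aug 16, 1934 → Sep 16, 1934: 31 days (August has 31).
Sep 16, 1934 → Oct 16, 1934: 30 days (September has 30).
Oct 16, 1934 → Nov 16, 1934: 31 days (October has 31).
Nov 16, 1934 → Dec 16, 1934: 30 days (November has 30).
Dec 16, 1934 → Jan 16, 1935: 31 days (December has 31).
Jan 16, 1935 → Jan 17, 1935: 1 days.
Total: 2558 days.

2558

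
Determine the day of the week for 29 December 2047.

January 1, 2047 is a Tuesday.
Jan 1, 2047 → Feb 1, 2047: 31 days (January has 31).
Feb 1, 2047 → Mar 1, 2047: 28 days (February has 28).
Mar 1, 2047 → Apr 1, 2047: 31 days (March has 31).
Apr 1, 2047 → May 1, 2047: 30 days (April has 30).
May 1, 2047 → Jun 1, 2047: 31 days (May has 31).
Jun 1, 2047 → Jul 1, 2047: 30 days (June has 30).
Jul 1, 2047 → Aug 1, 2047: 31 days (July has 31).
Aug 1, 2047 → Sep 1, 2047: 31 days (August has 31).
Sep 1, 2047 → Oct 1, 2047: 30 days (September has 30).
Oct 1, 2047 → Nov 1, 2047: 31 days (October has 31).
Nov 1, 2047 → Dec 1, 2047: 30 days (November has 30).
Dec 1, 2047 → Dec 29, 2047: 28 days.
Total: 362 days.
362 mod 7 = 5, so Tuesday + 5 = Sunday.

Sunday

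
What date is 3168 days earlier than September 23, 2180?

−366 (one year; includes Feb 29, 2180) → Sep 23, 2179 (2802 left).
−365 (one year) → Sep 23, 2178 (2437 left).
−365 (one year) → Sep 23, 2177 (2072 left).
−365 (one year) → Sep 23, 2176 (1707 left).
−366 (one year; includes Feb 29, 2176) → Sep 23, 2175 (1341 left).
−365 (one year) → Sep 23, 2174 (976 left).
−365 (one year) → Sep 23, 2173 (611 left).
−365 (one year) → Sep 23, 2172 (246 left).
−23 → Aug 31, 2172 (end of Aug, 31 days; 223 left).
−31 → Jul 31, 2172 (end of Jul, 31 days; 192 left).
−31 → Jun 30, 2172 (end of Jun, 30 days; 161 left).
−30 → May 31, 2172 (end of May, 31 days; 131 left).
−31 → Apr 30, 2172 (end of Apr, 30 days; 100 left).
−30 → Mar 31, 2172 (end of Mar, 31 days; 70 left).
−31 → Feb 29, 2172 (end of Feb, 29 days; 39 left).
−29 → Jan 31, 2172 (end of Jan, 31 days; 10 left).
−10 → Jan 21, 2172.

January 21, 2172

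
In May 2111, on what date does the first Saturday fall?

May 1, 2111 is a Friday.
The first Saturday is therefore May 2 (1 days later).

May 2, 2111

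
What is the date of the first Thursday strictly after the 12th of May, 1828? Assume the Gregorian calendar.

May 12, 1828 is a Monday.
From Monday to the next Thursday is 3 days.
May 12, 1828 + 3 = May 15, 1828.

May 15, 1828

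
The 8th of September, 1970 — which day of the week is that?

January 1, 1970 is a Thursday.
Jan 1, 1970 → Feb 1, 1970: 31 days (January has 31).
Feb 1, 1970 → Mar 1, 1970: 28 days (February has 28).
Mar 1, 1970 → Apr 1, 1970: 31 days (March has 31).
Apr 1, 1970 → May 1, 1970: 30 days (April has 30).
May 1, 1970 → Jun 1, 1970: 31 days (May has 31).
Jun 1, 1970 → Jul 1, 1970: 30 days (June has 30).
Jul 1, 1970 → Aug 1, 1970: 31 days (July has 31).
Aug 1, 1970 → Sep 1, 1970: 31 days (August has 31).
Sep 1, 1970 → Sep 8, 1970: 7 days.
Total: 250 days.
250 mod 7 = 5, so Thursday + 5 = Tuesday.

Tuesday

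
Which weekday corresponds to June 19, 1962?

January 1, 1962 is a Monday.
Jan 1, 1962 → Feb 1, 1962: 31 days (January has 31).
Feb 1, 1962 → Mar 1, 1962: 28 days (February has 28).
Mar 1, 1962 → Apr 1, 1962: 31 days (March has 31).
Apr 1, 1962 → May 1, 1962: 30 days (April has 30).
May 1, 1962 → Jun 1, 1962: 31 days (May has 31).
Jun 1, 1962 → Jun 19, 1962: 18 days.
Total: 169 days.
169 mod 7 = 1, so Monday + 1 = Tuesday.

Tuesday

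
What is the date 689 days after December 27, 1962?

+365 (one year) → Dec 27, 1963 (324 left).
Dec has 31 days: +5 → Jan 1, 1964 (319 left).
Jan has 31 days: +31 → Feb 1, 1964 (288 left).
Feb has 29 days: +29 → Mar 1, 1964 (259 left).
Mar has 31 days: +31 → Apr 1, 1964 (228 left).
Apr has 30 days: +30 → May 1, 1964 (198 left).
May has 31 days: +31 → Jun 1, 1964 (167 left).
Jun has 30 days: +30 → Jul 1, 1964 (137 left).
Jul has 31 days: +31 → Aug 1, 1964 (106 left).
Aug has 31 days: +31 → Sep 1, 1964 (75 left).
Sep has 30 days: +30 → Oct 1, 1964 (45 left).
Oct has 31 days: +31 → Nov 1, 1964 (14 left).
+14 → Nov 15, 1964.

November 15, 1964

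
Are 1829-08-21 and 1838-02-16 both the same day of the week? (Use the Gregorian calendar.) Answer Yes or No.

From Aug 21, 1829 to Feb 16, 1838 is 3101 days.
3101 mod 7 = 0, so they are the same weekday.
(Aug 21, 1829 is a Friday; Feb 16, 1838 is a Friday.)

Yes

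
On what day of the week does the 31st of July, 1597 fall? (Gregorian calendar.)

Thursday

Doomsday rule: the anchor day for the 1500s is Wednesday. For year 97: 97÷12 = 8 r 1, and 1÷4 = 0, so 8+1+0 = 9.
Wednesday + 9 ≡ Friday — that's 1597's doomsday.
In July the doomsday date is Jul 11.
Jul 31 is 20 days after Jul 11; 20 mod 7 = 6, so Friday + 6 = Thursday.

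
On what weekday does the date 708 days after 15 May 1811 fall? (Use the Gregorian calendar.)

Thursday

First find the weekday of May 15, 1811. Doomsday rule: the anchor day for the 1800s is Friday. For year 11: 11÷12 = 0 r 11, and 11÷4 = 2, so 0+11+2 = 13.
Friday + 13 ≡ Thursday — that's 1811's doomsday.
In May the doomsday date is May 9.
May 15 is 6 days after May 9; 6 mod 7 = 6, so Thursday + 6 = Wednesday.
708 mod 7 = 1, so 708 days after a Wednesday is Wednesday + 1 = Thursday.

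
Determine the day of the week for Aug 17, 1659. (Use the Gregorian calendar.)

Doomsday rule: the anchor day for the 1600s is Tuesday. For year 59: 59÷12 = 4 r 11, and 11÷4 = 2, so 4+11+2 = 17.
Tuesday + 17 ≡ Friday — that's 1659's doomsday.
In August the doomsday date is Aug 8.
Aug 17 is 9 days after Aug 8; 9 mod 7 = 2, so Friday + 2 = Sunday.

Sunday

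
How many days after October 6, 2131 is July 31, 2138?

Oct 6, 2131 → Oct 6, 2132: 366 days (Feb 29, 2132 is in that span).
Oct 6, 2132 → Oct 6, 2133: 365 days.
Oct 6, 2133 → Oct 6, 2134: 365 days.
Oct 6, 2134 → Oct 6, 2135: 365 days.
Oct 6, 2135 → Oct 6, 2136: 366 days (Feb 29, 2136 is in that span).
Oct 6, 2136 → Oct 6, 2137: 365 days.
Oct 6, 2137 → Nov 6, 2137: 31 days (October has 31).
Nov 6, 2137 → Dec 6, 2137: 30 days (November has 30).
Dec 6, 2137 → Jan 6, 2138: 31 days (December has 31).
Jan 6, 2138 → Feb 6, 2138: 31 days (January has 31).
Feb 6, 2138 → Mar 6, 2138: 28 days (February has 28).
Mar 6, 2138 → Apr 6, 2138: 31 days (March has 31).
Apr 6, 2138 → May 6, 2138: 30 days (April has 30).
May 6, 2138 → Jun 6, 2138: 31 days (May has 31).
Jun 6, 2138 → Jul 6, 2138: 30 days (June has 30).
Jul 6, 2138 → Jul 31, 2138: 25 days.
Total: 2490 days.

2490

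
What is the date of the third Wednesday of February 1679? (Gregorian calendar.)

February 1, 1679 is a Wednesday.
The first Wednesday is therefore February 1 (same day).
The third Wednesday is 1 + 2×7 = February 15.

February 15, 1679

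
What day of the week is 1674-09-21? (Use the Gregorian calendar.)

Doomsday rule: the anchor day for the 1600s is Tuesday. For year 74: 74÷12 = 6 r 2, and 2÷4 = 0, so 6+2+0 = 8.
Tuesday + 8 ≡ Wednesday — that's 1674's doomsday.
In September the doomsday date is Sep 5.
Sep 21 is 16 days after Sep 5; 16 mod 7 = 2, so Wednesday + 2 = Friday.

Friday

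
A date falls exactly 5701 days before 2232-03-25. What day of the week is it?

Thursday

First find the weekday of Mar 25, 2232. Doomsday rule: the anchor day for the 2200s is Friday. For year 32: 32÷12 = 2 r 8, and 8÷4 = 2, so 2+8+2 = 12.
Friday + 12 ≡ Wednesday — that's 2232's doomsday.
In March the doomsday date is Mar 14.
Mar 25 is 11 days after Mar 14; 11 mod 7 = 4, so Wednesday + 4 = Sunday.
5701 mod 7 = 3, so 5701 days before a Sunday is Sunday − 3 = Thursday.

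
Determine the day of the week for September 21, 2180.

Doomsday rule: the anchor day for the 2100s is Sunday. For year 80: 80÷12 = 6 r 8, and 8÷4 = 2, so 6+8+2 = 16.
Sunday + 16 ≡ Tuesday — that's 2180's doomsday.
In September the doomsday date is Sep 5.
Sep 21 is 16 days after Sep 5; 16 mod 7 = 2, so Tuesday + 2 = Thursday.

Thursday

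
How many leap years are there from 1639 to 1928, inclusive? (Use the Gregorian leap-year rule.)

70

Multiples of 4 in [1639,1928]: 73.
Of those, multiples of 100: 3 (not leap unless ÷400).
Multiples of 400: 0.
Leap years = 73 − 3 + 0 = 70.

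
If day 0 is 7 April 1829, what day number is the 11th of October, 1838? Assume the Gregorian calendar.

3474

Apr 7, 1829 → Apr 7, 1830: 365 days.
Apr 7, 1830 → Apr 7, 1831: 365 days.
Apr 7, 1831 → Apr 7, 1832: 366 days (Feb 29, 1832 is in that span).
Apr 7, 1832 → Apr 7, 1833: 365 days.
Apr 7, 1833 → Apr 7, 1834: 365 days.
Apr 7, 1834 → Apr 7, 1835: 365 days.
Apr 7, 1835 → Apr 7, 1836: 366 days (Feb 29, 1836 is in that span).
Apr 7, 1836 → Apr 7, 1837: 365 days.
Apr 7, 1837 → Apr 7, 1838: 365 days.
Apr 7, 1838 → May 7, 1838: 30 days (April has 30).
May 7, 1838 → Jun 7, 1838: 31 days (May has 31).
Jun 7, 1838 → Jul 7, 1838: 30 days (June has 30).
Jul 7, 1838 → Aug 7, 1838: 31 days (July has 31).
Aug 7, 1838 → Sep 7, 1838: 31 days (August has 31).
Sep 7, 1838 → Oct 7, 1838: 30 days (September has 30).
Oct 7, 1838 → Oct 11, 1838: 4 days.
Total: 3474 days.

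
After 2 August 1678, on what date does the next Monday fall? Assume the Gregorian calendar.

August 8, 1678

Aug 2, 1678 is a Tuesday.
From Tuesday to the next Monday is 6 days.
Aug 2, 1678 + 6 = Aug 8, 1678.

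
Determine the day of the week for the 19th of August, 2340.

Doomsday rule: the anchor day for the 2300s is Wednesday. For year 40: 40÷12 = 3 r 4, and 4÷4 = 1, so 3+4+1 = 8.
Wednesday + 8 ≡ Thursday — that's 2340's doomsday.
In August the doomsday date is Aug 8.
Aug 19 is 11 days after Aug 8; 11 mod 7 = 4, so Thursday + 4 = Monday.

Monday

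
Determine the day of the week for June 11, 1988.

Saturday

January 1, 1988 is a Friday.
Jan 1, 1988 → Feb 1, 1988: 31 days (January has 31).
Feb 1, 1988 → Mar 1, 1988: 29 days (February has 29).
Mar 1, 1988 → Apr 1, 1988: 31 days (March has 31).
Apr 1, 1988 → May 1, 1988: 30 days (April has 30).
May 1, 1988 → Jun 1, 1988: 31 days (May has 31).
Jun 1, 1988 → Jun 11, 1988: 10 days.
Total: 162 days.
162 mod 7 = 1, so Friday + 1 = Saturday.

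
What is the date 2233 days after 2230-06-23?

August 3, 2236

+365 (one year) → Jun 23, 2231 (1868 left).
+366 (one year; includes Feb 29, 2232) → Jun 23, 2232 (1502 left).
+365 (one year) → Jun 23, 2233 (1137 left).
+365 (one year) → Jun 23, 2234 (772 left).
+365 (one year) → Jun 23, 2235 (407 left).
+366 (one year; includes Feb 29, 2236) → Jun 23, 2236 (41 left).
Jun has 30 days: +8 → Jul 1, 2236 (33 left).
Jul has 31 days: +31 → Aug 1, 2236 (2 left).
+2 → Aug 3, 2236.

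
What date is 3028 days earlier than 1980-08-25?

−366 (one year; includes Feb 29, 1980) → Aug 25, 1979 (2662 left).
−365 (one year) → Aug 25, 1978 (2297 left).
−365 (one year) → Aug 25, 1977 (1932 left).
−365 (one year) → Aug 25, 1976 (1567 left).
−366 (one year; includes Feb 29, 1976) → Aug 25, 1975 (1201 left).
−365 (one year) → Aug 25, 1974 (836 left).
−365 (one year) → Aug 25, 1973 (471 left).
−365 (one year) → Aug 25, 1972 (106 left).
−25 → Jul 31, 1972 (end of Jul, 31 days; 81 left).
−31 → Jun 30, 1972 (end of Jun, 30 days; 50 left).
−30 → May 31, 1972 (end of May, 31 days; 20 left).
−20 → May 11, 1972.

May 11, 1972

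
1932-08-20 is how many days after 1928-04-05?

1598

Apr 5, 1928 → Apr 5, 1929: 365 days.
Apr 5, 1929 → Apr 5, 1930: 365 days.
Apr 5, 1930 → Apr 5, 1931: 365 days.
Apr 5, 1931 → Apr 5, 1932: 366 days (Feb 29, 1932 is in that span).
Apr 5, 1932 → May 5, 1932: 30 days (April has 30).
May 5, 1932 → Jun 5, 1932: 31 days (May has 31).
Jun 5, 1932 → Jul 5, 1932: 30 days (June has 30).
Jul 5, 1932 → Aug 5, 1932: 31 days (July has 31).
Aug 5, 1932 → Aug 20, 1932: 15 days.
Total: 1598 days.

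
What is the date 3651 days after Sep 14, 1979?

+366 (one year; includes Feb 29, 1980) → Sep 14, 1980 (3285 left).
+365 (one year) → Sep 14, 1981 (2920 left).
+365 (one year) → Sep 14, 1982 (2555 left).
+365 (one year) → Sep 14, 1983 (2190 left).
+366 (one year; includes Feb 29, 1984) → Sep 14, 1984 (1824 left).
+365 (one year) → Sep 14, 1985 (1459 left).
+365 (one year) → Sep 14, 1986 (1094 left).
+365 (one year) → Sep 14, 1987 (729 left).
+366 (one year; includes Feb 29, 1988) → Sep 14, 1988 (363 left).
Sep has 30 days: +17 → Oct 1, 1988 (346 left).
Oct has 31 days: +31 → Nov 1, 1988 (315 left).
Nov has 30 days: +30 → Dec 1, 1988 (285 left).
Dec has 31 days: +31 → Jan 1, 1989 (254 left).
Jan has 31 days: +31 → Feb 1, 1989 (223 left).
Feb has 28 days: +28 → Mar 1, 1989 (195 left).
Mar has 31 days: +31 → Apr 1, 1989 (164 left).
Apr has 30 days: +30 → May 1, 1989 (134 left).
May has 31 days: +31 → Jun 1, 1989 (103 left).
Jun has 30 days: +30 → Jul 1, 1989 (73 left).
Jul has 31 days: +31 → Aug 1, 1989 (42 left).
Aug has 31 days: +31 → Sep 1, 1989 (11 left).
+11 → Sep 12, 1989.

September 12, 1989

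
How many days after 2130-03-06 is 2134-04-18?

Mar 6, 2130 → Mar 6, 2131: 365 days.
Mar 6, 2131 → Mar 6, 2132: 366 days (Feb 29, 2132 is in that span).
Mar 6, 2132 → Mar 6, 2133: 365 days.
Mar 6, 2133 → Mar 6, 2134: 365 days.
Mar 6, 2134 → Apr 6, 2134: 31 days (March has 31).
Apr 6, 2134 → Apr 18, 2134: 12 days.
Total: 1504 days.

1504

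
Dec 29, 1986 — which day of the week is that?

Doomsday rule: the anchor day for the 1900s is Wednesday. For year 86: 86÷12 = 7 r 2, and 2÷4 = 0, so 7+2+0 = 9.
Wednesday + 9 ≡ Friday — that's 1986's doomsday.
In December the doomsday date is Dec 12.
Dec 29 is 17 days after Dec 12; 17 mod 7 = 3, so Friday + 3 = Monday.

Monday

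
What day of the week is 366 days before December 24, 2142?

Saturday

First find the weekday of Dec 24, 2142. Doomsday rule: the anchor day for the 2100s is Sunday. For year 42: 42÷12 = 3 r 6, and 6÷4 = 1, so 3+6+1 = 10.
Sunday + 10 ≡ Wednesday — that's 2142's doomsday.
In December the doomsday date is Dec 12.
Dec 24 is 12 days after Dec 12; 12 mod 7 = 5, so Wednesday + 5 = Monday.
366 mod 7 = 2, so 366 days before a Monday is Monday − 2 = Saturday.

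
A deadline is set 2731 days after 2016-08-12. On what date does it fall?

February 3, 2024

+365 (one year) → Aug 12, 2017 (2366 left).
+365 (one year) → Aug 12, 2018 (2001 left).
+365 (one year) → Aug 12, 2019 (1636 left).
+366 (one year; includes Feb 29, 2020) → Aug 12, 2020 (1270 left).
+365 (one year) → Aug 12, 2021 (905 left).
+365 (one year) → Aug 12, 2022 (540 left).
+365 (one year) → Aug 12, 2023 (175 left).
Aug has 31 days: +20 → Sep 1, 2023 (155 left).
Sep has 30 days: +30 → Oct 1, 2023 (125 left).
Oct has 31 days: +31 → Nov 1, 2023 (94 left).
Nov has 30 days: +30 → Dec 1, 2023 (64 left).
Dec has 31 days: +31 → Jan 1, 2024 (33 left).
Jan has 31 days: +31 → Feb 1, 2024 (2 left).
+2 → Feb 3, 2024.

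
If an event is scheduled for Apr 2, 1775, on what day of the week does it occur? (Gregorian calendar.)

Sunday

Doomsday rule: the anchor day for the 1700s is Sunday. For year 75: 75÷12 = 6 r 3, and 3÷4 = 0, so 6+3+0 = 9.
Sunday + 9 ≡ Tuesday — that's 1775's doomsday.
In April the doomsday date is Apr 4.
Apr 2 is 2 days before Apr 4; 2 mod 7 = 2, so Tuesday − 2 = Sunday.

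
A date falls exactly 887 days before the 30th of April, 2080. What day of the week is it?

First find the weekday of Apr 30, 2080. Doomsday rule: the anchor day for the 2000s is Tuesday. For year 80: 80÷12 = 6 r 8, and 8÷4 = 2, so 6+8+2 = 16.
Tuesday + 16 ≡ Thursday — that's 2080's doomsday.
In April the doomsday date is Apr 4.
Apr 30 is 26 days after Apr 4; 26 mod 7 = 5, so Thursday + 5 = Tuesday.
887 mod 7 = 5, so 887 days before a Tuesday is Tuesday − 5 = Thursday.

Thursday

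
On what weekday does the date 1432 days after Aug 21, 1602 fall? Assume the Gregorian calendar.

Aug 21, 1602 is a Wednesday.
1432 mod 7 = 4, so 1432 days after a Wednesday is Wednesday + 4 = Sunday.

Sunday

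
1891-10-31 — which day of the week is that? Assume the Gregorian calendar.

Saturday

Doomsday rule: the anchor day for the 1800s is Friday. For year 91: 91÷12 = 7 r 7, and 7÷4 = 1, so 7+7+1 = 15.
Friday + 15 ≡ Saturday — that's 1891's doomsday.
In October the doomsday date is Oct 10.
Oct 31 is 21 days after Oct 10; 21 mod 7 = 0, so Saturday + 0 = Saturday.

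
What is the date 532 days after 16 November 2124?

May 2, 2126

+365 (one year) → Nov 16, 2125 (167 left).
Nov has 30 days: +15 → Dec 1, 2125 (152 left).
Dec has 31 days: +31 → Jan 1, 2126 (121 left).
Jan has 31 days: +31 → Feb 1, 2126 (90 left).
Feb has 28 days: +28 → Mar 1, 2126 (62 left).
Mar has 31 days: +31 → Apr 1, 2126 (31 left).
Apr has 30 days: +30 → May 1, 2126 (1 left).
+1 → May 2, 2126.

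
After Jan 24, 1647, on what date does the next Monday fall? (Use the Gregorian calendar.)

January 28, 1647

Jan 24, 1647 is a Thursday.
From Thursday to the next Monday is 4 days.
Jan 24, 1647 + 4 = Jan 28, 1647.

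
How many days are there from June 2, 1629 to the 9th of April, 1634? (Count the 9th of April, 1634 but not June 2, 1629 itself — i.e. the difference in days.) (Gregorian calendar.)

Jun 2, 1629 → Jun 2, 1630: 365 days.
Jun 2, 1630 → Jun 2, 1631: 365 days.
Jun 2, 1631 → Jun 2, 1632: 366 days (Feb 29, 1632 is in that span).
Jun 2, 1632 → Jun 2, 1633: 365 days.
Jun 2, 1633 → Jul 2, 1633: 30 days (June has 30).
Jul 2, 1633 → Aug 2, 1633: 31 days (July has 31).
Aug 2, 1633 → Sep 2, 1633: 31 days (August has 31).
Sep 2, 1633 → Oct 2, 1633: 30 days (September has 30).
Oct 2, 1633 → Nov 2, 1633: 31 days (October has 31).
Nov 2, 1633 → Dec 2, 1633: 30 days (November has 30).
Dec 2, 1633 → Jan 2, 1634: 31 days (December has 31).
Jan 2, 1634 → Feb 2, 1634: 31 days (January has 31).
Feb 2, 1634 → Mar 2, 1634: 28 days (February has 28).
Mar 2, 1634 → Apr 2, 1634: 31 days (March has 31).
Apr 2, 1634 → Apr 9, 1634: 7 days.
Total: 1772 days.

1772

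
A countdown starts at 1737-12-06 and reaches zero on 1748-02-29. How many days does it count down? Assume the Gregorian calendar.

3737

Dec 6, 1737 → Dec 6, 1738: 365 days.
Dec 6, 1738 → Dec 6, 1739: 365 days.
Dec 6, 1739 → Dec 6, 1740: 366 days (Feb 29, 1740 is in that span).
Dec 6, 1740 → Dec 6, 1741: 365 days.
Dec 6, 1741 → Dec 6, 1742: 365 days.
Dec 6, 1742 → Dec 6, 1743: 365 days.
Dec 6, 1743 → Dec 6, 1744: 366 days (Feb 29, 1744 is in that span).
Dec 6, 1744 → Dec 6, 1745: 365 days.
Dec 6, 1745 → Dec 6, 1746: 365 days.
Dec 6, 1746 → Dec 6, 1747: 365 days.
Dec 6, 1747 → Jan 6, 1748: 31 days (December has 31).
Jan 6, 1748 → Feb 6, 1748: 31 days (January has 31).
Feb 6, 1748 → Feb 29, 1748: 23 days.
Total: 3737 days.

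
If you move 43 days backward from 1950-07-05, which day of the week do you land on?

Tuesday

First find the weekday of Jul 5, 1950. Doomsday rule: the anchor day for the 1900s is Wednesday. For year 50: 50÷12 = 4 r 2, and 2÷4 = 0, so 4+2+0 = 6.
Wednesday + 6 ≡ Tuesday — that's 1950's doomsday.
In July the doomsday date is Jul 11.
Jul 5 is 6 days before Jul 11; 6 mod 7 = 6, so Tuesday − 6 = Wednesday.
43 mod 7 = 1, so 43 days before a Wednesday is Wednesday − 1 = Tuesday.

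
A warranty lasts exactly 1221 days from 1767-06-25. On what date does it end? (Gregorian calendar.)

October 28, 1770

+366 (one year; includes Feb 29, 1768) → Jun 25, 1768 (855 left).
+365 (one year) → Jun 25, 1769 (490 left).
+365 (one year) → Jun 25, 1770 (125 left).
Jun has 30 days: +6 → Jul 1, 1770 (119 left).
Jul has 31 days: +31 → Aug 1, 1770 (88 left).
Aug has 31 days: +31 → Sep 1, 1770 (57 left).
Sep has 30 days: +30 → Oct 1, 1770 (27 left).
+27 → Oct 28, 1770.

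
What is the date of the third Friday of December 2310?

December 1, 2310 is a Thursday.
The first Friday is therefore December 2 (1 days later).
The third Friday is 2 + 2×7 = December 16.

December 16, 2310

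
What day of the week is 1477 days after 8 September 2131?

First find the weekday of Sep 8, 2131. Doomsday rule: the anchor day for the 2100s is Sunday. For year 31: 31÷12 = 2 r 7, and 7÷4 = 1, so 2+7+1 = 10.
Sunday + 10 ≡ Wednesday — that's 2131's doomsday.
In September the doomsday date is Sep 5.
Sep 8 is 3 days after Sep 5; 3 mod 7 = 3, so Wednesday + 3 = Saturday.
1477 mod 7 = 0, so 1477 days after a Saturday is Saturday + 0 = Saturday.

Saturday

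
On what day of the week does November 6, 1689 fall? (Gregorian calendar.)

Doomsday rule: the anchor day for the 1600s is Tuesday. For year 89: 89÷12 = 7 r 5, and 5÷4 = 1, so 7+5+1 = 13.
Tuesday + 13 ≡ Monday — that's 1689's doomsday.
In November the doomsday date is Nov 7.
Nov 6 is 1 day before Nov 7; 1 mod 7 = 1, so Monday − 1 = Sunday.

Sunday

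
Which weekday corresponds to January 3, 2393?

Doomsday rule: the anchor day for the 2300s is Wednesday. For year 93: 93÷12 = 7 r 9, and 9÷4 = 2, so 7+9+2 = 18.
Wednesday + 18 ≡ Sunday — that's 2393's doomsday.
In January the doomsday date is Jan 3 (2393 is not a leap year).
Jan 3 is the doomsday itself: Sunday.

Sunday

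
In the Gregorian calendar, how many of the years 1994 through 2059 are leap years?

Multiples of 4 in [1994,2059]: 16.
Of those, multiples of 100: 1 (not leap unless ÷400).
Multiples of 400: 1.
Leap years = 16 − 1 + 1 = 16.

16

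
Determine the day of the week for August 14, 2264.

Doomsday rule: the anchor day for the 2200s is Friday. For year 64: 64÷12 = 5 r 4, and 4÷4 = 1, so 5+4+1 = 10.
Friday + 10 ≡ Monday — that's 2264's doomsday.
In August the doomsday date is Aug 8.
Aug 14 is 6 days after Aug 8; 6 mod 7 = 6, so Monday + 6 = Sunday.

Sunday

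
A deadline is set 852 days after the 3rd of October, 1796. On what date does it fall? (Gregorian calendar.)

+365 (one year) → Oct 3, 1797 (487 left).
+365 (one year) → Oct 3, 1798 (122 left).
Oct has 31 days: +29 → Nov 1, 1798 (93 left).
Nov has 30 days: +30 → Dec 1, 1798 (63 left).
Dec has 31 days: +31 → Jan 1, 1799 (32 left).
Jan has 31 days: +31 → Feb 1, 1799 (1 left).
+1 → Feb 2, 1799.

February 2, 1799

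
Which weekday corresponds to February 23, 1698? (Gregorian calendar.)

Sunday

Doomsday rule: the anchor day for the 1600s is Tuesday. For year 98: 98÷12 = 8 r 2, and 2÷4 = 0, so 8+2+0 = 10.
Tuesday + 10 ≡ Friday — that's 1698's doomsday.
In February the doomsday date is Feb 28 (1698 is not a leap year).
Feb 23 is 5 days before Feb 28; 5 mod 7 = 5, so Friday − 5 = Sunday.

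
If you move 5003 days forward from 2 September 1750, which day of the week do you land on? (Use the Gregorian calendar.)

Monday

First find the weekday of Sep 2, 1750. Doomsday rule: the anchor day for the 1700s is Sunday. For year 50: 50÷12 = 4 r 2, and 2÷4 = 0, so 4+2+0 = 6.
Sunday + 6 ≡ Saturday — that's 1750's doomsday.
In September the doomsday date is Sep 5.
Sep 2 is 3 days before Sep 5; 3 mod 7 = 3, so Saturday − 3 = Wednesday.
5003 mod 7 = 5, so 5003 days after a Wednesday is Wednesday + 5 = Monday.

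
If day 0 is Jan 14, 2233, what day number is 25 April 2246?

4849

Jan 14, 2233 → Jan 14, 2234: 365 days.
Jan 14, 2234 → Jan 14, 2235: 365 days.
Jan 14, 2235 → Jan 14, 2236: 365 days.
Jan 14, 2236 → Jan 14, 2237: 366 days (Feb 29, 2236 is in that span).
Jan 14, 2237 → Jan 14, 2238: 365 days.
Jan 14, 2238 → Jan 14, 2239: 365 days.
Jan 14, 2239 → Jan 14, 2240: 365 days.
Jan 14, 2240 → Jan 14, 2241: 366 days (Feb 29, 2240 is in that span).
Jan 14, 2241 → Jan 14, 2242: 365 days.
Jan 14, 2242 → Jan 14, 2243: 365 days.
Jan 14, 2243 → Jan 14, 2244: 365 days.
Jan 14, 2244 → Jan 14, 2245: 366 days (Feb 29, 2244 is in that span).
Jan 14, 2245 → Jan 14, 2246: 365 days.
Jan 14, 2246 → Feb 14, 2246: 31 days (January has 31).
Feb 14, 2246 → Mar 14, 2246: 28 days (February has 28).
Mar 14, 2246 → Apr 14, 2246: 31 days (March has 31).
Apr 14, 2246 → Apr 25, 2246: 11 days.
Total: 4849 days.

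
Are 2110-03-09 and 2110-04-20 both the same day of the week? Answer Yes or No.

Yes

From Mar 9, 2110 to Apr 20, 2110 is 42 days.
42 mod 7 = 0, so they are the same weekday.
(Mar 9, 2110 is a Sunday; Apr 20, 2110 is a Sunday.)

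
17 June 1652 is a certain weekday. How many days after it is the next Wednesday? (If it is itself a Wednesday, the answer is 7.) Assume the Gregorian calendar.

Jun 17, 1652 is a Monday.
From Monday to the next Wednesday is 2 days.

2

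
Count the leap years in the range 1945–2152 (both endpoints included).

Multiples of 4 in [1945,2152]: 52.
Of those, multiples of 100: 2 (not leap unless ÷400).
Multiples of 400: 1.
Leap years = 52 − 2 + 1 = 51.

51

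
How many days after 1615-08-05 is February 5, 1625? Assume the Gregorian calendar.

3472

Aug 5, 1615 → Aug 5, 1616: 366 days (Feb 29, 1616 is in that span).
Aug 5, 1616 → Aug 5, 1617: 365 days.
Aug 5, 1617 → Aug 5, 1618: 365 days.
Aug 5, 1618 → Aug 5, 1619: 365 days.
Aug 5, 1619 → Aug 5, 1620: 366 days (Feb 29, 1620 is in that span).
Aug 5, 1620 → Aug 5, 1621: 365 days.
Aug 5, 1621 → Aug 5, 1622: 365 days.
Aug 5, 1622 → Aug 5, 1623: 365 days.
Aug 5, 1623 → Aug 5, 1624: 366 days (Feb 29, 1624 is in that span).
Aug 5, 1624 → Sep 5, 1624: 31 days (August has 31).
Sep 5, 1624 → Oct 5, 1624: 30 days (September has 30).
Oct 5, 1624 → Nov 5, 1624: 31 days (October has 31).
Nov 5, 1624 → Dec 5, 1624: 30 days (November has 30).
Dec 5, 1624 → Jan 5, 1625: 31 days (December has 31).
Jan 5, 1625 → Feb 5, 1625: 31 days.
Total: 3472 days.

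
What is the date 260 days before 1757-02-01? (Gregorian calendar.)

May 17, 1756

−1 → Jan 31, 1757 (end of Jan, 31 days; 259 left).
−31 → Dec 31, 1756 (end of Dec, 31 days; 228 left).
−31 → Nov 30, 1756 (end of Nov, 30 days; 197 left).
−30 → Oct 31, 1756 (end of Oct, 31 days; 167 left).
−31 → Sep 30, 1756 (end of Sep, 30 days; 136 left).
−30 → Aug 31, 1756 (end of Aug, 31 days; 106 left).
−31 → Jul 31, 1756 (end of Jul, 31 days; 75 left).
−31 → Jun 30, 1756 (end of Jun, 30 days; 44 left).
−30 → May 31, 1756 (end of May, 31 days; 14 left).
−14 → May 17, 1756.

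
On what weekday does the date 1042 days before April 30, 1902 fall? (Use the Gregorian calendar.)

Thursday

First find the weekday of Apr 30, 1902. Doomsday rule: the anchor day for the 1900s is Wednesday. For year 02: 2÷12 = 0 r 2, and 2÷4 = 0, so 0+2+0 = 2.
Wednesday + 2 ≡ Friday — that's 1902's doomsday.
In April the doomsday date is Apr 4.
Apr 30 is 26 days after Apr 4; 26 mod 7 = 5, so Friday + 5 = Wednesday.
1042 mod 7 = 6, so 1042 days before a Wednesday is Wednesday − 6 = Thursday.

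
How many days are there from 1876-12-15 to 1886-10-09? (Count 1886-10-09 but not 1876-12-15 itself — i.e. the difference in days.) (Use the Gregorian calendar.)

3585

Dec 15, 1876 → Dec 15, 1877: 365 days.
Dec 15, 1877 → Dec 15, 1878: 365 days.
Dec 15, 1878 → Dec 15, 1879: 365 days.
Dec 15, 1879 → Dec 15, 1880: 366 days (Feb 29, 1880 is in that span).
Dec 15, 1880 → Dec 15, 1881: 365 days.
Dec 15, 1881 → Dec 15, 1882: 365 days.
Dec 15, 1882 → Dec 15, 1883: 365 days.
Dec 15, 1883 → Dec 15, 1884: 366 days (Feb 29, 1884 is in that span).
Dec 15, 1884 → Dec 15, 1885: 365 days.
Dec 15, 1885 → Jan 15, 1886: 31 days (December has 31).
Jan 15, 1886 → Feb 15, 1886: 31 days (January has 31).
Feb 15, 1886 → Mar 15, 1886: 28 days (February has 28).
Mar 15, 1886 → Apr 15, 1886: 31 days (March has 31).
Apr 15, 1886 → May 15, 1886: 30 days (April has 30).
May 15, 1886 → Jun 15, 1886: 31 days (May has 31).
Jun 15, 1886 → Jul 15, 1886: 30 days (June has 30).
Jul 15, 1886 → Aug 15, 1886: 31 days (July has 31).
Aug 15, 1886 → Sep 15, 1886: 31 days (August has 31).
Sep 15, 1886 → Oct 9, 1886: 24 days.
Total: 3585 days.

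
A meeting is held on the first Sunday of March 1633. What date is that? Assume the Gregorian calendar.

March 1, 1633 is a Tuesday.
The first Sunday is therefore March 6 (5 days later).

March 6, 1633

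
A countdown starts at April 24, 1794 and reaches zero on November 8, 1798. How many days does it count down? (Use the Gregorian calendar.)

Apr 24, 1794 → Apr 24, 1795: 365 days.
Apr 24, 1795 → Apr 24, 1796: 366 days (Feb 29, 1796 is in that span).
Apr 24, 1796 → Apr 24, 1797: 365 days.
Apr 24, 1797 → Apr 24, 1798: 365 days.
Apr 24, 1798 → May 24, 1798: 30 days (April has 30).
May 24, 1798 → Jun 24, 1798: 31 days (May has 31).
Jun 24, 1798 → Jul 24, 1798: 30 days (June has 30).
Jul 24, 1798 → Aug 24, 1798: 31 days (July has 31).
Aug 24, 1798 → Sep 24, 1798: 31 days (August has 31).
Sep 24, 1798 → Oct 24, 1798: 30 days (September has 30).
Oct 24, 1798 → Nov 8, 1798: 15 days.
Total: 1659 days.

1659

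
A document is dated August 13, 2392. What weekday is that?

Thursday

Doomsday rule: the anchor day for the 2300s is Wednesday. For year 92: 92÷12 = 7 r 8, and 8÷4 = 2, so 7+8+2 = 17.
Wednesday + 17 ≡ Saturday — that's 2392's doomsday.
In August the doomsday date is Aug 8.
Aug 13 is 5 days after Aug 8; 5 mod 7 = 5, so Saturday + 5 = Thursday.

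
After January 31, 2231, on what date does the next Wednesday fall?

February 2, 2231

Jan 31, 2231 is a Monday.
From Monday to the next Wednesday is 2 days.
Jan 31, 2231 + 2 = Feb 2, 2231.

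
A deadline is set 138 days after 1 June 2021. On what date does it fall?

Jun has 30 days: +30 → Jul 1, 2021 (108 left).
Jul has 31 days: +31 → Aug 1, 2021 (77 left).
Aug has 31 days: +31 → Sep 1, 2021 (46 left).
Sep has 30 days: +30 → Oct 1, 2021 (16 left).
+16 → Oct 17, 2021.

October 17, 2021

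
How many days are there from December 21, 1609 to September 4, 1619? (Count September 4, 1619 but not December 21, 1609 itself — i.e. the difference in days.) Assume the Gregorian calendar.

3544

Dec 21, 1609 → Dec 21, 1610: 365 days.
Dec 21, 1610 → Dec 21, 1611: 365 days.
Dec 21, 1611 → Dec 21, 1612: 366 days (Feb 29, 1612 is in that span).
Dec 21, 1612 → Dec 21, 1613: 365 days.
Dec 21, 1613 → Dec 21, 1614: 365 days.
Dec 21, 1614 → Dec 21, 1615: 365 days.
Dec 21, 1615 → Dec 21, 1616: 366 days (Feb 29, 1616 is in that span).
Dec 21, 1616 → Dec 21, 1617: 365 days.
Dec 21, 1617 → Dec 21, 1618: 365 days.
Dec 21, 1618 → Jan 21, 1619: 31 days (December has 31).
Jan 21, 1619 → Feb 21, 1619: 31 days (January has 31).
Feb 21, 1619 → Mar 21, 1619: 28 days (February has 28).
Mar 21, 1619 → Apr 21, 1619: 31 days (March has 31).
Apr 21, 1619 → May 21, 1619: 30 days (April has 30).
May 21, 1619 → Jun 21, 1619: 31 days (May has 31).
Jun 21, 1619 → Jul 21, 1619: 30 days (June has 30).
Jul 21, 1619 → Aug 21, 1619: 31 days (July has 31).
Aug 21, 1619 → Sep 4, 1619: 14 days.
Total: 3544 days.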